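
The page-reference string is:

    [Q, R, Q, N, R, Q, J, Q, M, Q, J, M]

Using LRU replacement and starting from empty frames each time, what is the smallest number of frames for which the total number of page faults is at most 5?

f=1: 12 faults
f=2: 9 faults
f=3: 5 faults
f=4: 5 faults
f=5: 5 faults
Smallest f with faults ≤ 5 is 3.

3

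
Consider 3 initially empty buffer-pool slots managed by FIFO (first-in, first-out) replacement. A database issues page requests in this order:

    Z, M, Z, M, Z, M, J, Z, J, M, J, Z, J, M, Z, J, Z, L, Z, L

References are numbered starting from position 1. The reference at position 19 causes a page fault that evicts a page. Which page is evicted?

pos 1: Z -> fault, frames [Z]
pos 2: M -> fault, frames [Z, M]
pos 3: Z -> hit
pos 4: M -> hit
pos 5: Z -> hit
pos 6: M -> hit
pos 7: J -> fault, frames [Z, M, J]
pos 8: Z -> hit
pos 9: J -> hit
pos 10: M -> hit
pos 11: J -> hit
pos 12: Z -> hit
pos 13: J -> hit
pos 14: M -> hit
pos 15: Z -> hit
pos 16: J -> hit
pos 17: Z -> hit
pos 18: L -> fault, evict Z, frames [M, J, L]
pos 19: Z -> fault, evict M, frames [J, L, Z]
At position 19, page M is evicted.

M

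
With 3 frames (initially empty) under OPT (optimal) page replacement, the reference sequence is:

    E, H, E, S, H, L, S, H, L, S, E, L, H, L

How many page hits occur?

E → miss, frames (E)
H → miss, frames (E H)
E → hit
S → miss, frames (E H S)
H → hit
L → miss, evict E, frames (H S L)
S → hit
H → hit
L → hit
S → hit
E → miss, evict S, frames (H L E)
L → hit
H → hit
L → hit
Hits: 9.

9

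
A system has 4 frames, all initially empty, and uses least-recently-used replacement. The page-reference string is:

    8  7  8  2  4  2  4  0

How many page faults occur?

5

8 -> miss, frames [8]
7 -> miss, frames [8, 7]
8 -> hit
2 -> miss, frames [7, 8, 2]
4 -> miss, frames [7, 8, 2, 4]
2 -> hit
4 -> hit
0 -> miss, evict 7, frames [8, 2, 4, 0]
Page faults: 5.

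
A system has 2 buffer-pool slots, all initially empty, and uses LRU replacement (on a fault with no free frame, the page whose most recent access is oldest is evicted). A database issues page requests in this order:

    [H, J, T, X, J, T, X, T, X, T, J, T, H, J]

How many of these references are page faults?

H: fault, frames {H}
J: fault, frames {H,J}
T: fault, evict H, frames {J,T}
X: fault, evict J, frames {T,X}
J: fault, evict T, frames {X,J}
T: fault, evict X, frames {J,T}
X: fault, evict J, frames {T,X}
T: hit
X: hit
T: hit
J: fault, evict X, frames {T,J}
T: hit
H: fault, evict J, frames {T,H}
J: fault, evict T, frames {H,J}
Page faults: 10.

10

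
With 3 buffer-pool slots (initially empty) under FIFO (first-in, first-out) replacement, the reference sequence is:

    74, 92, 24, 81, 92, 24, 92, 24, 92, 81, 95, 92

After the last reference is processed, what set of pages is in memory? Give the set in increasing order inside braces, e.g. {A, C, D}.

74 -> miss, frames [74]
92 -> miss, frames [74, 92]
24 -> miss, frames [74, 92, 24]
81 -> miss, evict 74, frames [92, 24, 81]
92 -> hit
24 -> hit
92 -> hit
24 -> hit
92 -> hit
81 -> hit
95 -> miss, evict 92, frames [24, 81, 95]
92 -> miss, evict 24, frames [81, 95, 92]

{81, 92, 95}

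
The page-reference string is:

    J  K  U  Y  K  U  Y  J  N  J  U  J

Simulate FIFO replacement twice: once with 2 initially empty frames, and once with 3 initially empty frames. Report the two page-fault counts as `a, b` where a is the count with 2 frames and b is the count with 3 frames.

11, 7

2 frames: F F F F F F F F F . F F → 11 faults.
3 frames: F F F F . . . F F . F . → 7 faults.
7 < 11: adding a frame reduced faults, as is typical.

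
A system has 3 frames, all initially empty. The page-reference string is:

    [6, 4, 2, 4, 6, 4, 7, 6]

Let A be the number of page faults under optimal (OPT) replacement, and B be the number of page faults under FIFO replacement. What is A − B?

-1

Under OPT: F F F . . . F . → 4 faults.
Under FIFO: F F F . . . F F → 5 faults.
A − B = 4 − 5 = -1.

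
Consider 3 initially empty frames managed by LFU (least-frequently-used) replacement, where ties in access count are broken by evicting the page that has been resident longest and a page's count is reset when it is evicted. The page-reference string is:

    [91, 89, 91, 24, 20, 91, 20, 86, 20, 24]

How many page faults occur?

6

91 -> miss, frames {91}
89 -> miss, frames {91,89}
91 -> hit
24 -> miss, frames {91,89,24}
20 -> miss, evict 89, frames {91,24,20}
91 -> hit
20 -> hit
86 -> miss, evict 24, frames {91,20,86}
20 -> hit
24 -> miss, evict 86, frames {91,20,24}
Page faults: 6.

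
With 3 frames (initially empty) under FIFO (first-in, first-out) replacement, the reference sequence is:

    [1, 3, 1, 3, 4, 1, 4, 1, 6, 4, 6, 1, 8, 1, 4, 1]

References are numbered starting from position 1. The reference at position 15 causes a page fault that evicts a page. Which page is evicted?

pos 1: 1 -> fault, frames [1]
pos 2: 3 -> fault, frames [1, 3]
pos 3: 1 -> hit
pos 4: 3 -> hit
pos 5: 4 -> fault, frames [1, 3, 4]
pos 6: 1 -> hit
pos 7: 4 -> hit
pos 8: 1 -> hit
pos 9: 6 -> fault, evict 1, frames [3, 4, 6]
pos 10: 4 -> hit
pos 11: 6 -> hit
pos 12: 1 -> fault, evict 3, frames [4, 6, 1]
pos 13: 8 -> fault, evict 4, frames [6, 1, 8]
pos 14: 1 -> hit
pos 15: 4 -> fault, evict 6, frames [1, 8, 4]
At position 15, page 6 is evicted.

6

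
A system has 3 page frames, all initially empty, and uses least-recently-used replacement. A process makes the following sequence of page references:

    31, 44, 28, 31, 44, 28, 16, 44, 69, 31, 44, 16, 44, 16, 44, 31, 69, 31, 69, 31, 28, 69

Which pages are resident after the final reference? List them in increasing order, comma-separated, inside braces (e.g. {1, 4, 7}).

{28, 31, 69}

31 → miss, frames [31]
44 → miss, frames [31, 44]
28 → miss, frames [31, 44, 28]
31 → hit
44 → hit
28 → hit
16 → miss, evict 31, frames [44, 28, 16]
44 → hit
69 → miss, evict 28, frames [16, 44, 69]
31 → miss, evict 16, frames [44, 69, 31]
44 → hit
16 → miss, evict 69, frames [31, 44, 16]
44 → hit
16 → hit
44 → hit
31 → hit
69 → miss, evict 16, frames [44, 31, 69]
31 → hit
69 → hit
31 → hit
28 → miss, evict 44, frames [69, 31, 28]
69 → hit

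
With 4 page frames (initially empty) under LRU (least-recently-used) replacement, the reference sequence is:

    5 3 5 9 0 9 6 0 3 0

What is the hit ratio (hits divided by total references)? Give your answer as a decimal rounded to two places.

5 → fault, frames (5)
3 → fault, frames (5 3)
5 → hit
9 → fault, frames (3 5 9)
0 → fault, frames (3 5 9 0)
9 → hit
6 → fault, evict 3, frames (5 0 9 6)
0 → hit
3 → fault, evict 5, frames (9 6 0 3)
0 → hit
Hits: 4 of 10 references → 4/10 = 0.4000.

0.40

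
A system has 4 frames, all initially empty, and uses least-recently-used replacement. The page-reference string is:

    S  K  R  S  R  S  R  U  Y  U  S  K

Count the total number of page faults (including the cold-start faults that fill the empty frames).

6

S → fault, frames {S}
K → fault, frames {S,K}
R → fault, frames {S,K,R}
S → hit
R → hit
S → hit
R → hit
U → fault, frames {K,S,R,U}
Y → fault, evict K, frames {S,R,U,Y}
U → hit
S → hit
K → fault, evict R, frames {Y,U,S,K}
Page faults: 6.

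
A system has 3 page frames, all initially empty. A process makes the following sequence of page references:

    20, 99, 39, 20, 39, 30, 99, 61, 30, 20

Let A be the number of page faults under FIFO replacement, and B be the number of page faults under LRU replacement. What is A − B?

-1

Under FIFO: F F F . . F . F . F → 6 faults.
Under LRU: F F F . . F F F . F → 7 faults.
A − B = 6 − 7 = -1.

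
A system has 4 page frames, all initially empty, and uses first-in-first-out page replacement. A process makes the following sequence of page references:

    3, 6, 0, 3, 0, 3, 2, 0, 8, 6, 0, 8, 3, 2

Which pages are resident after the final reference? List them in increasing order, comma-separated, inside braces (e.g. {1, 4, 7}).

{0, 2, 3, 8}

3 → fault, frames (3)
6 → fault, frames (3 6)
0 → fault, frames (3 6 0)
3 → hit
0 → hit
3 → hit
2 → fault, frames (3 6 0 2)
0 → hit
8 → fault, evict 3, frames (6 0 2 8)
6 → hit
0 → hit
8 → hit
3 → fault, evict 6, frames (0 2 8 3)
2 → hit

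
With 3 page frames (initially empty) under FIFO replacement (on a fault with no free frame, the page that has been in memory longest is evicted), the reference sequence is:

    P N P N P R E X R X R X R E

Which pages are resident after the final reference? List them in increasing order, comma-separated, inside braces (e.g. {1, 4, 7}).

P: miss, frames (P)
N: miss, frames (P N)
P: hit
N: hit
P: hit
R: miss, frames (P N R)
E: miss, evict P, frames (N R E)
X: miss, evict N, frames (R E X)
R: hit
X: hit
R: hit
X: hit
R: hit
E: hit

{E, R, X}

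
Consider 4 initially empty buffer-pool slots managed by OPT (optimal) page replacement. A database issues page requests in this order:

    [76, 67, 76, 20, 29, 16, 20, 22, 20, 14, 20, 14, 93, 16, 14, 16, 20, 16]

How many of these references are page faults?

76 → fault, frames {76}
67 → fault, frames {76,67}
76 → hit
20 → fault, frames {76,67,20}
29 → fault, frames {76,67,20,29}
16 → fault, evict 29, frames {76,67,20,16}
20 → hit
22 → fault, evict 67, frames {76,20,16,22}
20 → hit
14 → fault, evict 22, frames {76,20,16,14}
20 → hit
14 → hit
93 → fault, evict 76, frames {20,16,14,93}
16 → hit
14 → hit
16 → hit
20 → hit
16 → hit
Page faults: 8.

8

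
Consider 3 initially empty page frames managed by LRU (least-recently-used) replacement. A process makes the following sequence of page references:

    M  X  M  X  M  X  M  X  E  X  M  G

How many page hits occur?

M: miss, frames [M]
X: miss, frames [M, X]
M: hit
X: hit
M: hit
X: hit
M: hit
X: hit
E: miss, frames [M, X, E]
X: hit
M: hit
G: miss, evict E, frames [X, M, G]
Hits: 8.

8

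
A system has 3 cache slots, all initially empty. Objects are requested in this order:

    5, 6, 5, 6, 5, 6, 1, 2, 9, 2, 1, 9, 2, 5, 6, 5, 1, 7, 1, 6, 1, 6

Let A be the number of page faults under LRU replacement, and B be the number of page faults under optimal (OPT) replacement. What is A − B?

Under LRU: F F . . . . F F F . . . . F F . F F . F . . → 10 faults.
Under OPT: F F . . . . F F F . . . . F F . . F . . . . → 8 faults.
A − B = 10 − 8 = 2.

2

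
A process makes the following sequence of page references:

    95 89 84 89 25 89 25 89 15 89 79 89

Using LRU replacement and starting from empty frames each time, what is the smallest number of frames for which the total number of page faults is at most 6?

f=1: 12 faults
f=2: 6 faults
f=3: 6 faults
f=4: 6 faults
f=5: 6 faults
f=6: 6 faults
Smallest f with faults ≤ 6 is 2.

2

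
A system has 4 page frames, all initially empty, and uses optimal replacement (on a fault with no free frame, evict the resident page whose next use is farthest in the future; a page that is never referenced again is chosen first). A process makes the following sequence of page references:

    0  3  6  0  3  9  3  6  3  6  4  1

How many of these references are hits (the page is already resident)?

0: miss, frames [0]
3: miss, frames [0, 3]
6: miss, frames [0, 3, 6]
0: hit
3: hit
9: miss, frames [0, 3, 6, 9]
3: hit
6: hit
3: hit
6: hit
4: miss, evict 9, frames [0, 3, 6, 4]
1: miss, evict 4, frames [0, 3, 6, 1]
Hits: 6.

6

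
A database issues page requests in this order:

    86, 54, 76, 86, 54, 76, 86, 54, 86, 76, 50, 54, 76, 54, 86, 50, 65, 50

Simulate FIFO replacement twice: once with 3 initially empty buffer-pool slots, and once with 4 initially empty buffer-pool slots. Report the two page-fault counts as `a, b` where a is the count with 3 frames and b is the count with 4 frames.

3 frames: F F F . . . . . . . F . . . F . F . → 6 faults.
4 frames: F F F . . . . . . . F . . . . . F . → 5 faults.
5 < 6: adding a frame reduced faults, as is typical.

6, 5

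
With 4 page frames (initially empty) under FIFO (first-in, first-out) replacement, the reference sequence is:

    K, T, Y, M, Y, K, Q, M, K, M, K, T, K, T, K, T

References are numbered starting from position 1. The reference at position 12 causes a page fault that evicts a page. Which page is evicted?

pos 1: K → miss, frames {K}
pos 2: T → miss, frames {K,T}
pos 3: Y → miss, frames {K,T,Y}
pos 4: M → miss, frames {K,T,Y,M}
pos 5: Y → hit
pos 6: K → hit
pos 7: Q → miss, evict K, frames {T,Y,M,Q}
pos 8: M → hit
pos 9: K → miss, evict T, frames {Y,M,Q,K}
pos 10: M → hit
pos 11: K → hit
pos 12: T → miss, evict Y, frames {M,Q,K,T}
At position 12, page Y is evicted.

Y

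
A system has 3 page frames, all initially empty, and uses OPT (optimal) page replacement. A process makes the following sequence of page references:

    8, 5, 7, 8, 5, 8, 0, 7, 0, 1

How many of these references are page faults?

8 → fault, frames [8]
5 → fault, frames [8, 5]
7 → fault, frames [8, 5, 7]
8 → hit
5 → hit
8 → hit
0 → fault, evict 5, frames [8, 7, 0]
7 → hit
0 → hit
1 → fault, evict 0, frames [8, 7, 1]
Page faults: 5.

5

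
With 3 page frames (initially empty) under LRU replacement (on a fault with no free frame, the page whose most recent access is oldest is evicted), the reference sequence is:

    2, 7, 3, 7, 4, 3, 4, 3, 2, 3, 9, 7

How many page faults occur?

7

2 -> fault, frames (2)
7 -> fault, frames (2 7)
3 -> fault, frames (2 7 3)
7 -> hit
4 -> fault, evict 2, frames (3 7 4)
3 -> hit
4 -> hit
3 -> hit
2 -> fault, evict 7, frames (4 3 2)
3 -> hit
9 -> fault, evict 4, frames (2 3 9)
7 -> fault, evict 2, frames (3 9 7)
Page faults: 7.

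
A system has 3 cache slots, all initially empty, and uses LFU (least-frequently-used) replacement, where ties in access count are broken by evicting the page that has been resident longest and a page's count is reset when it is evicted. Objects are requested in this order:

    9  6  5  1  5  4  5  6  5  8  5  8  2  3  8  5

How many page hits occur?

9 -> fault, frames {9}
6 -> fault, frames {9,6}
5 -> fault, frames {9,6,5}
1 -> fault, evict 9, frames {6,5,1}
5 -> hit
4 -> fault, evict 6, frames {5,1,4}
5 -> hit
6 -> fault, evict 1, frames {5,4,6}
5 -> hit
8 -> fault, evict 4, frames {5,6,8}
5 -> hit
8 -> hit
2 -> fault, evict 6, frames {5,8,2}
3 -> fault, evict 2, frames {5,8,3}
8 -> hit
5 -> hit
Hits: 7.

7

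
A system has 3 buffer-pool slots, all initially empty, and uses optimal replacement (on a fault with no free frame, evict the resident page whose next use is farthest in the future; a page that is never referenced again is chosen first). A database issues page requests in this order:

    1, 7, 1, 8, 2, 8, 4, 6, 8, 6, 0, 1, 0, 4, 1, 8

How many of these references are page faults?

1 → fault, frames {1}
7 → fault, frames {1,7}
1 → hit
8 → fault, frames {1,7,8}
2 → fault, evict 7, frames {1,8,2}
8 → hit
4 → fault, evict 2, frames {1,8,4}
6 → fault, evict 4, frames {1,8,6}
8 → hit
6 → hit
0 → fault, evict 6, frames {1,8,0}
1 → hit
0 → hit
4 → fault, evict 0, frames {1,8,4}
1 → hit
8 → hit
Page faults: 8.

8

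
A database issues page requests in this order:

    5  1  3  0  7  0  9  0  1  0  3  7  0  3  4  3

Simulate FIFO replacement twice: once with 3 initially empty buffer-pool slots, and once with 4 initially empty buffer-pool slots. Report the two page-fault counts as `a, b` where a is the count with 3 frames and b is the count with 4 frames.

11, 10

3 frames: F F F F F . F . F F F F . . F . → 11 faults.
4 frames: F F F F F . F . F . F . F . F . → 10 faults.
10 < 11: adding a frame reduced faults, as is typical.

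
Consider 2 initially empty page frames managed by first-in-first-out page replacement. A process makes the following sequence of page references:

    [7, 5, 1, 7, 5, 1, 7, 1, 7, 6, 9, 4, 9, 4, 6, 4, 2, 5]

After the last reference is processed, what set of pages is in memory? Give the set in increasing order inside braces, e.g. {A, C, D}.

{2, 5}

7 → fault, frames {7}
5 → fault, frames {7,5}
1 → fault, evict 7, frames {5,1}
7 → fault, evict 5, frames {1,7}
5 → fault, evict 1, frames {7,5}
1 → fault, evict 7, frames {5,1}
7 → fault, evict 5, frames {1,7}
1 → hit
7 → hit
6 → fault, evict 1, frames {7,6}
9 → fault, evict 7, frames {6,9}
4 → fault, evict 6, frames {9,4}
9 → hit
4 → hit
6 → fault, evict 9, frames {4,6}
4 → hit
2 → fault, evict 4, frames {6,2}
5 → fault, evict 6, frames {2,5}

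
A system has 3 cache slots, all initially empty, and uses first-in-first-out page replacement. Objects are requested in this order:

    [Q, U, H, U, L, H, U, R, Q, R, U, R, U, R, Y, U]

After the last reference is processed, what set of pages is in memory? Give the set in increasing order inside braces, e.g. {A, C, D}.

{Q, U, Y}

Q → fault, frames [Q]
U → fault, frames [Q, U]
H → fault, frames [Q, U, H]
U → hit
L → fault, evict Q, frames [U, H, L]
H → hit
U → hit
R → fault, evict U, frames [H, L, R]
Q → fault, evict H, frames [L, R, Q]
R → hit
U → fault, evict L, frames [R, Q, U]
R → hit
U → hit
R → hit
Y → fault, evict R, frames [Q, U, Y]
U → hit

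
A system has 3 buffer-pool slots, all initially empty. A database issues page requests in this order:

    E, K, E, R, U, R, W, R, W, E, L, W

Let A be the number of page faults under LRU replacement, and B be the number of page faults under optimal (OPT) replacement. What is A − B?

Under LRU: F F . F F . F . . F F . → 7 faults.
Under OPT: F F . F F . F . . . F . → 6 faults.
A − B = 7 − 6 = 1.

1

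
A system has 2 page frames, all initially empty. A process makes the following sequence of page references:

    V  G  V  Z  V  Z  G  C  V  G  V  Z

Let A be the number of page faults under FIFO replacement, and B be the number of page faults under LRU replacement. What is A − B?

1

Under FIFO: F F . F F . F F F F . F → 9 faults.
Under LRU: F F . F . . F F F F . F → 8 faults.
A − B = 9 − 8 = 1.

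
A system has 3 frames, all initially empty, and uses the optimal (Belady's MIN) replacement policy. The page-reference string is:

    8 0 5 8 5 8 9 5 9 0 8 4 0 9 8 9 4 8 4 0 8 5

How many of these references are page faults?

8 -> fault, frames [8]
0 -> fault, frames [8, 0]
5 -> fault, frames [8, 0, 5]
8 -> hit
5 -> hit
8 -> hit
9 -> fault, evict 8, frames [0, 5, 9]
5 -> hit
9 -> hit
0 -> hit
8 -> fault, evict 5, frames [0, 9, 8]
4 -> fault, evict 8, frames [0, 9, 4]
0 -> hit
9 -> hit
8 -> fault, evict 0, frames [9, 4, 8]
9 -> hit
4 -> hit
8 -> hit
4 -> hit
0 -> fault, evict 4, frames [9, 8, 0]
8 -> hit
5 -> fault, evict 0, frames [9, 8, 5]
Page faults: 9.

9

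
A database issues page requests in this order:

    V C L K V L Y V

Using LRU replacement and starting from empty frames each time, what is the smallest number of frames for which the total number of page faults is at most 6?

f=1: 8 faults
f=2: 8 faults
f=3: 6 faults
f=4: 5 faults
f=5: 5 faults
Smallest f with faults ≤ 6 is 3.

3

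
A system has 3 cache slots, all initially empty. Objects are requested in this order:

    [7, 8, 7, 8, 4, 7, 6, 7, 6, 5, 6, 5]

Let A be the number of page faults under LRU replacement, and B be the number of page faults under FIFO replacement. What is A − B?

Under LRU: F F . . F . F . . F . . → 5 faults.
Under FIFO: F F . . F . F F . F . . → 6 faults.
A − B = 5 − 6 = -1.

-1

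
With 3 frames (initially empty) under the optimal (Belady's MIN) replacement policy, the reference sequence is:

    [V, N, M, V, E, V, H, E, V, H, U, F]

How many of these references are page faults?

V → fault, frames {V}
N → fault, frames {V,N}
M → fault, frames {V,N,M}
V → hit
E → fault, evict M, frames {V,N,E}
V → hit
H → fault, evict N, frames {V,E,H}
E → hit
V → hit
H → hit
U → fault, evict H, frames {V,E,U}
F → fault, evict U, frames {V,E,F}
Page faults: 7.

7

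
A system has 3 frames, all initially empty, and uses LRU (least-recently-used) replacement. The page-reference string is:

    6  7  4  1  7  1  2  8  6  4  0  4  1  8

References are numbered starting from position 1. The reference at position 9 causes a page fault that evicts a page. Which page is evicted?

1

pos 1: 6: fault, frames {6}
pos 2: 7: fault, frames {6,7}
pos 3: 4: fault, frames {6,7,4}
pos 4: 1: fault, evict 6, frames {7,4,1}
pos 5: 7: hit
pos 6: 1: hit
pos 7: 2: fault, evict 4, frames {7,1,2}
pos 8: 8: fault, evict 7, frames {1,2,8}
pos 9: 6: fault, evict 1, frames {2,8,6}
At position 9, page 1 is evicted.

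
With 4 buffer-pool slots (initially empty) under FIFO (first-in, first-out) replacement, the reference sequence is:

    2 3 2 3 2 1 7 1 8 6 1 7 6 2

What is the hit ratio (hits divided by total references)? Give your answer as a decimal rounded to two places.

0.50

2 -> fault, frames {2}
3 -> fault, frames {2,3}
2 -> hit
3 -> hit
2 -> hit
1 -> fault, frames {2,3,1}
7 -> fault, frames {2,3,1,7}
1 -> hit
8 -> fault, evict 2, frames {3,1,7,8}
6 -> fault, evict 3, frames {1,7,8,6}
1 -> hit
7 -> hit
6 -> hit
2 -> fault, evict 1, frames {7,8,6,2}
Hits: 7 of 14 references → 7/14 = 0.5000.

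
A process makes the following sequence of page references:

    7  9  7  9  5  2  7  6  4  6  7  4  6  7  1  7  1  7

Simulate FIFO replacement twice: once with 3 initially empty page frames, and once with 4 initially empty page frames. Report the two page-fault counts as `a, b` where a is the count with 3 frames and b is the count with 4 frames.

9, 8

3 frames: F F . . F F F F F . . . . . F F . . → 9 faults.
4 frames: F F . . F F . F F . F . . . F . . . → 8 faults.
8 < 9: adding a frame reduced faults, as is typical.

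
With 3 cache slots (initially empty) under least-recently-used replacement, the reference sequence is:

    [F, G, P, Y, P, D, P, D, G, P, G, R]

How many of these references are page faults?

7

F: fault, frames (F)
G: fault, frames (F G)
P: fault, frames (F G P)
Y: fault, evict F, frames (G P Y)
P: hit
D: fault, evict G, frames (Y P D)
P: hit
D: hit
G: fault, evict Y, frames (P D G)
P: hit
G: hit
R: fault, evict D, frames (P G R)
Page faults: 7.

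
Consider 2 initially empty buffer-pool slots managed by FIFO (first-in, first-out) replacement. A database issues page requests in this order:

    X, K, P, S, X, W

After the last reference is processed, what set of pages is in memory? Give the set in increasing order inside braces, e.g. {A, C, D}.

{W, X}

X → miss, frames (X)
K → miss, frames (X K)
P → miss, evict X, frames (K P)
S → miss, evict K, frames (P S)
X → miss, evict P, frames (S X)
W → miss, evict S, frames (X W)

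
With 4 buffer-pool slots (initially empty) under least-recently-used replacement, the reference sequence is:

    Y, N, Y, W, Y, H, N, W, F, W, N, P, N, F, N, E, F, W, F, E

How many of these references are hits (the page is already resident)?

12

Y -> miss, frames [Y]
N -> miss, frames [Y, N]
Y -> hit
W -> miss, frames [N, Y, W]
Y -> hit
H -> miss, frames [N, W, Y, H]
N -> hit
W -> hit
F -> miss, evict Y, frames [H, N, W, F]
W -> hit
N -> hit
P -> miss, evict H, frames [F, W, N, P]
N -> hit
F -> hit
N -> hit
E -> miss, evict W, frames [P, F, N, E]
F -> hit
W -> miss, evict P, frames [N, E, F, W]
F -> hit
E -> hit
Hits: 12.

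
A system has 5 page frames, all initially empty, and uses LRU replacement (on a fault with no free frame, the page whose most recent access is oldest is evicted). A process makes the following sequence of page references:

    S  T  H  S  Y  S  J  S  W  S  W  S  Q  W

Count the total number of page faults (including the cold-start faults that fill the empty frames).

7

S -> fault, frames [S]
T -> fault, frames [S, T]
H -> fault, frames [S, T, H]
S -> hit
Y -> fault, frames [T, H, S, Y]
S -> hit
J -> fault, frames [T, H, Y, S, J]
S -> hit
W -> fault, evict T, frames [H, Y, J, S, W]
S -> hit
W -> hit
S -> hit
Q -> fault, evict H, frames [Y, J, W, S, Q]
W -> hit
Page faults: 7.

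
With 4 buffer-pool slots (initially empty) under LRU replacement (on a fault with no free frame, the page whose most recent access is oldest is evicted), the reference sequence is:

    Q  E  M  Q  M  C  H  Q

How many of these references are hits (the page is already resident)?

Q → fault, frames [Q]
E → fault, frames [Q, E]
M → fault, frames [Q, E, M]
Q → hit
M → hit
C → fault, frames [E, Q, M, C]
H → fault, evict E, frames [Q, M, C, H]
Q → hit
Hits: 3.

3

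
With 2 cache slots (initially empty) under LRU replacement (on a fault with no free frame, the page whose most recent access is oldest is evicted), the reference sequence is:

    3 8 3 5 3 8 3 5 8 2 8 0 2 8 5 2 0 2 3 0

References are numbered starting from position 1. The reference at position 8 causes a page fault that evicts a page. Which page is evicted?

pos 1: 3 → fault, frames [3]
pos 2: 8 → fault, frames [3, 8]
pos 3: 3 → hit
pos 4: 5 → fault, evict 8, frames [3, 5]
pos 5: 3 → hit
pos 6: 8 → fault, evict 5, frames [3, 8]
pos 7: 3 → hit
pos 8: 5 → fault, evict 8, frames [3, 5]
At position 8, page 8 is evicted.

8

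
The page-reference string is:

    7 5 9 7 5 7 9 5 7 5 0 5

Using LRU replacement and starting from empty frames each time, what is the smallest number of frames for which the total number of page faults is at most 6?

f=1: 12 faults
f=2: 9 faults
f=3: 4 faults
f=4: 4 faults
Smallest f with faults ≤ 6 is 3.

3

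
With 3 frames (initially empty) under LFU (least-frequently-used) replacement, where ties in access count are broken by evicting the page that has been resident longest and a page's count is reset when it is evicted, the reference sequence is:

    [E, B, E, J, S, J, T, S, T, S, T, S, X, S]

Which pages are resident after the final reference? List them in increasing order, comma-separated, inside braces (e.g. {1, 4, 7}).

{E, J, S}

E -> fault, frames [E]
B -> fault, frames [E, B]
E -> hit
J -> fault, frames [E, B, J]
S -> fault, evict B, frames [E, J, S]
J -> hit
T -> fault, evict S, frames [E, J, T]
S -> fault, evict T, frames [E, J, S]
T -> fault, evict S, frames [E, J, T]
S -> fault, evict T, frames [E, J, S]
T -> fault, evict S, frames [E, J, T]
S -> fault, evict T, frames [E, J, S]
X -> fault, evict S, frames [E, J, X]
S -> fault, evict X, frames [E, J, S]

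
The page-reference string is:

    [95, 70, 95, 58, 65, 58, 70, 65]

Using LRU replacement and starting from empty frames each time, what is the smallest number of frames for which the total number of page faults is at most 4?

4

f=1: 8 faults
f=2: 6 faults
f=3: 5 faults
f=4: 4 faults
Smallest f with faults ≤ 4 is 4.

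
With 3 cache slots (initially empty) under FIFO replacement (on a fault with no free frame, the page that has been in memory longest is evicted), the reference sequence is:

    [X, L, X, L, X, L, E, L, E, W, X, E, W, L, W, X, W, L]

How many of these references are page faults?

6

X → fault, frames {X}
L → fault, frames {X,L}
X → hit
L → hit
X → hit
L → hit
E → fault, frames {X,L,E}
L → hit
E → hit
W → fault, evict X, frames {L,E,W}
X → fault, evict L, frames {E,W,X}
E → hit
W → hit
L → fault, evict E, frames {W,X,L}
W → hit
X → hit
W → hit
L → hit
Page faults: 6.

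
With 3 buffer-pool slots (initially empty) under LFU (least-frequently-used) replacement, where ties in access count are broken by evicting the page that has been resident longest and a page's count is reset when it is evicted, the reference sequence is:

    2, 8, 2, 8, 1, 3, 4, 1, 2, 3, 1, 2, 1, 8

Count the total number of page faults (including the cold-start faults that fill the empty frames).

8

2 -> fault, frames [2]
8 -> fault, frames [2, 8]
2 -> hit
8 -> hit
1 -> fault, frames [2, 8, 1]
3 -> fault, evict 1, frames [2, 8, 3]
4 -> fault, evict 3, frames [2, 8, 4]
1 -> fault, evict 4, frames [2, 8, 1]
2 -> hit
3 -> fault, evict 1, frames [2, 8, 3]
1 -> fault, evict 3, frames [2, 8, 1]
2 -> hit
1 -> hit
8 -> hit
Page faults: 8.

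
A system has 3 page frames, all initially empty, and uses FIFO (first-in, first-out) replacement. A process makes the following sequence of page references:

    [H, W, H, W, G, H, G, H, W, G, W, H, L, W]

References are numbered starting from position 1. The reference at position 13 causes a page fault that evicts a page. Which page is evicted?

H

pos 1: H -> fault, frames (H)
pos 2: W -> fault, frames (H W)
pos 3: H -> hit
pos 4: W -> hit
pos 5: G -> fault, frames (H W G)
pos 6: H -> hit
pos 7: G -> hit
pos 8: H -> hit
pos 9: W -> hit
pos 10: G -> hit
pos 11: W -> hit
pos 12: H -> hit
pos 13: L -> fault, evict H, frames (W G L)
At position 13, page H is evicted.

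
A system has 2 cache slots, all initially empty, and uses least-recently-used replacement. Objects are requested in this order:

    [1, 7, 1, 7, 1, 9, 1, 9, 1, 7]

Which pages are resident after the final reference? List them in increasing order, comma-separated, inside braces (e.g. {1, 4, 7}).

{1, 7}

1 -> fault, frames [1]
7 -> fault, frames [1, 7]
1 -> hit
7 -> hit
1 -> hit
9 -> fault, evict 7, frames [1, 9]
1 -> hit
9 -> hit
1 -> hit
7 -> fault, evict 9, frames [1, 7]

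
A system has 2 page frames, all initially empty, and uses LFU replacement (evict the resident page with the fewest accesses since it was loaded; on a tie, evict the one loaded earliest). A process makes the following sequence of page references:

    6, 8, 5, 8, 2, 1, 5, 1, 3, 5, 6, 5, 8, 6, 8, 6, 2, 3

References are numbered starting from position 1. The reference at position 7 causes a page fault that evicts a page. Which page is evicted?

pos 1: 6 → miss, frames [6]
pos 2: 8 → miss, frames [6, 8]
pos 3: 5 → miss, evict 6, frames [8, 5]
pos 4: 8 → hit
pos 5: 2 → miss, evict 5, frames [8, 2]
pos 6: 1 → miss, evict 2, frames [8, 1]
pos 7: 5 → miss, evict 1, frames [8, 5]
At position 7, page 1 is evicted.

1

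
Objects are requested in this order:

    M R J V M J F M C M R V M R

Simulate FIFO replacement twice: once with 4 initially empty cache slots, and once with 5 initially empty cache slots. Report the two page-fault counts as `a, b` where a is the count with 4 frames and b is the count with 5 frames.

4 frames: F F F F . . F F F . F F . . → 9 faults.
5 frames: F F F F . . F . F F F . . . → 8 faults.
8 < 9: adding a frame reduced faults, as is typical.

9, 8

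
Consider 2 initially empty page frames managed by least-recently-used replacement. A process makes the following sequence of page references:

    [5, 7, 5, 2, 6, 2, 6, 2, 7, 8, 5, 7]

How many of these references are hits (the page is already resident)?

4

5: miss, frames {5}
7: miss, frames {5,7}
5: hit
2: miss, evict 7, frames {5,2}
6: miss, evict 5, frames {2,6}
2: hit
6: hit
2: hit
7: miss, evict 6, frames {2,7}
8: miss, evict 2, frames {7,8}
5: miss, evict 7, frames {8,5}
7: miss, evict 8, frames {5,7}
Hits: 4.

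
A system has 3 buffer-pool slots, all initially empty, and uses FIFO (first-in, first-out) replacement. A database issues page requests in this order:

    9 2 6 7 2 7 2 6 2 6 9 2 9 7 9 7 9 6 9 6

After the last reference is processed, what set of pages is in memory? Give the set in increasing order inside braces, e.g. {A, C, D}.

9: miss, frames (9)
2: miss, frames (9 2)
6: miss, frames (9 2 6)
7: miss, evict 9, frames (2 6 7)
2: hit
7: hit
2: hit
6: hit
2: hit
6: hit
9: miss, evict 2, frames (6 7 9)
2: miss, evict 6, frames (7 9 2)
9: hit
7: hit
9: hit
7: hit
9: hit
6: miss, evict 7, frames (9 2 6)
9: hit
6: hit

{2, 6, 9}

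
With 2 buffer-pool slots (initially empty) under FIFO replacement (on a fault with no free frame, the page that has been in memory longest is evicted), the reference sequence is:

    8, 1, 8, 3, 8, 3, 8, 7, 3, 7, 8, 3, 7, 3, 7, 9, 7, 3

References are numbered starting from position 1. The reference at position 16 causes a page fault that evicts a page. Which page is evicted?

7

pos 1: 8: miss, frames [8]
pos 2: 1: miss, frames [8, 1]
pos 3: 8: hit
pos 4: 3: miss, evict 8, frames [1, 3]
pos 5: 8: miss, evict 1, frames [3, 8]
pos 6: 3: hit
pos 7: 8: hit
pos 8: 7: miss, evict 3, frames [8, 7]
pos 9: 3: miss, evict 8, frames [7, 3]
pos 10: 7: hit
pos 11: 8: miss, evict 7, frames [3, 8]
pos 12: 3: hit
pos 13: 7: miss, evict 3, frames [8, 7]
pos 14: 3: miss, evict 8, frames [7, 3]
pos 15: 7: hit
pos 16: 9: miss, evict 7, frames [3, 9]
At position 16, page 7 is evicted.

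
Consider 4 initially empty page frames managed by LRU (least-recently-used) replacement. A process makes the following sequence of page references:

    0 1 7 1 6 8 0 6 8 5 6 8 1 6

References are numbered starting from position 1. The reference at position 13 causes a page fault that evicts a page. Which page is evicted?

pos 1: 0 -> miss, frames [0]
pos 2: 1 -> miss, frames [0, 1]
pos 3: 7 -> miss, frames [0, 1, 7]
pos 4: 1 -> hit
pos 5: 6 -> miss, frames [0, 7, 1, 6]
pos 6: 8 -> miss, evict 0, frames [7, 1, 6, 8]
pos 7: 0 -> miss, evict 7, frames [1, 6, 8, 0]
pos 8: 6 -> hit
pos 9: 8 -> hit
pos 10: 5 -> miss, evict 1, frames [0, 6, 8, 5]
pos 11: 6 -> hit
pos 12: 8 -> hit
pos 13: 1 -> miss, evict 0, frames [5, 6, 8, 1]
At position 13, page 0 is evicted.

0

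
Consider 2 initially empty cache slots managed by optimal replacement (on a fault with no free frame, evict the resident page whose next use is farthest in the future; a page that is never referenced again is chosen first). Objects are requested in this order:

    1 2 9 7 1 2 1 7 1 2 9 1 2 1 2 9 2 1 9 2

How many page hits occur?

1: miss, frames {1}
2: miss, frames {1,2}
9: miss, evict 2, frames {1,9}
7: miss, evict 9, frames {1,7}
1: hit
2: miss, evict 7, frames {1,2}
1: hit
7: miss, evict 2, frames {1,7}
1: hit
2: miss, evict 7, frames {1,2}
9: miss, evict 2, frames {1,9}
1: hit
2: miss, evict 9, frames {1,2}
1: hit
2: hit
9: miss, evict 1, frames {2,9}
2: hit
1: miss, evict 2, frames {9,1}
9: hit
2: miss, evict 1, frames {9,2}
Hits: 8.

8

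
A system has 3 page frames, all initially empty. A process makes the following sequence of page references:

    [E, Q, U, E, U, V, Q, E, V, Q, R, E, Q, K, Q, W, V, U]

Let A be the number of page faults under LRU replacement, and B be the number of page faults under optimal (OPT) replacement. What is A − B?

3

Under LRU: F F F . . F F F . . F F . F . F F F → 12 faults.
Under OPT: F F F . . F . . . . F . . F . F F F → 9 faults.
A − B = 12 − 9 = 3.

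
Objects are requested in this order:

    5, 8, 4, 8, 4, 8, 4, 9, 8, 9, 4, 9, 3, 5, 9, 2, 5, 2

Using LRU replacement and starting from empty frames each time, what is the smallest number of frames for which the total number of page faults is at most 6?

5

f=1: 18 faults
f=2: 11 faults
f=3: 7 faults
f=4: 7 faults
f=5: 6 faults
f=6: 6 faults
Smallest f with faults ≤ 6 is 5.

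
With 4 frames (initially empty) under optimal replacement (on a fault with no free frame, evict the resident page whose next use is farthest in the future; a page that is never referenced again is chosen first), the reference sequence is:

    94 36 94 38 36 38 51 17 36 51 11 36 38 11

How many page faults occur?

94 → fault, frames {94}
36 → fault, frames {94,36}
94 → hit
38 → fault, frames {94,36,38}
36 → hit
38 → hit
51 → fault, frames {94,36,38,51}
17 → fault, evict 94, frames {36,38,51,17}
36 → hit
51 → hit
11 → fault, evict 17, frames {36,38,51,11}
36 → hit
38 → hit
11 → hit
Page faults: 6.

6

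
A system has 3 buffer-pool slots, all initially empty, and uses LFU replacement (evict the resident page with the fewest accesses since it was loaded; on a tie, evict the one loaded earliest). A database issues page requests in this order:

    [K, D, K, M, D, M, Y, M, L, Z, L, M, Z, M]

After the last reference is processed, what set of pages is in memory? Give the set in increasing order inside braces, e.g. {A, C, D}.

{D, M, Z}

K → miss, frames [K]
D → miss, frames [K, D]
K → hit
M → miss, frames [K, D, M]
D → hit
M → hit
Y → miss, evict K, frames [D, M, Y]
M → hit
L → miss, evict Y, frames [D, M, L]
Z → miss, evict L, frames [D, M, Z]
L → miss, evict Z, frames [D, M, L]
M → hit
Z → miss, evict L, frames [D, M, Z]
M → hit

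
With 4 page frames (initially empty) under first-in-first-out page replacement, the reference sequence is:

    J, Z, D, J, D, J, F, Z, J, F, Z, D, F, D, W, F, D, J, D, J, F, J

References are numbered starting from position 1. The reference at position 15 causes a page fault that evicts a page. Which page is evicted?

pos 1: J: miss, frames (J)
pos 2: Z: miss, frames (J Z)
pos 3: D: miss, frames (J Z D)
pos 4: J: hit
pos 5: D: hit
pos 6: J: hit
pos 7: F: miss, frames (J Z D F)
pos 8: Z: hit
pos 9: J: hit
pos 10: F: hit
pos 11: Z: hit
pos 12: D: hit
pos 13: F: hit
pos 14: D: hit
pos 15: W: miss, evict J, frames (Z D F W)
At position 15, page J is evicted.

J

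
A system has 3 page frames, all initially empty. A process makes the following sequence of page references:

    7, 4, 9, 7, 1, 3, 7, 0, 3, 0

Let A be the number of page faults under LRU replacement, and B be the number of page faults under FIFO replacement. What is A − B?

Under LRU: F F F . F F . F . . → 6 faults.
Under FIFO: F F F . F F F F . . → 7 faults.
A − B = 6 − 7 = -1.

-1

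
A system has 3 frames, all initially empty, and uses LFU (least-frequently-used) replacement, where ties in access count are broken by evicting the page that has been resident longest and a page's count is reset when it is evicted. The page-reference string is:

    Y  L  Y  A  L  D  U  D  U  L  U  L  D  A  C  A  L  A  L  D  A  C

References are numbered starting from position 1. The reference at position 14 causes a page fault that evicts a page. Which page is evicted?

pos 1: Y: miss, frames {Y}
pos 2: L: miss, frames {Y,L}
pos 3: Y: hit
pos 4: A: miss, frames {Y,L,A}
pos 5: L: hit
pos 6: D: miss, evict A, frames {Y,L,D}
pos 7: U: miss, evict D, frames {Y,L,U}
pos 8: D: miss, evict U, frames {Y,L,D}
pos 9: U: miss, evict D, frames {Y,L,U}
pos 10: L: hit
pos 11: U: hit
pos 12: L: hit
pos 13: D: miss, evict Y, frames {L,U,D}
pos 14: A: miss, evict D, frames {L,U,A}
At position 14, page D is evicted.

D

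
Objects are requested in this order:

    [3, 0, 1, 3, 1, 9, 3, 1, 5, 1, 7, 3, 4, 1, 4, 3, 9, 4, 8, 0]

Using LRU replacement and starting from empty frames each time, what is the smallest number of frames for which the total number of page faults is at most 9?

6

f=1: 20 faults
f=2: 17 faults
f=3: 12 faults
f=4: 10 faults
f=5: 10 faults
f=6: 9 faults
f=7: 9 faults
f=8: 8 faults
Smallest f with faults ≤ 9 is 6.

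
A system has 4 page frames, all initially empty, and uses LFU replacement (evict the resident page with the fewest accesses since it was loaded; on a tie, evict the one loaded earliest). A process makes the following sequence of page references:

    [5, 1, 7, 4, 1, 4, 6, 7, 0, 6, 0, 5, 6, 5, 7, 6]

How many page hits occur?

4

5: miss, frames (5)
1: miss, frames (5 1)
7: miss, frames (5 1 7)
4: miss, frames (5 1 7 4)
1: hit
4: hit
6: miss, evict 5, frames (1 7 4 6)
7: hit
0: miss, evict 6, frames (1 7 4 0)
6: miss, evict 0, frames (1 7 4 6)
0: miss, evict 6, frames (1 7 4 0)
5: miss, evict 0, frames (1 7 4 5)
6: miss, evict 5, frames (1 7 4 6)
5: miss, evict 6, frames (1 7 4 5)
7: hit
6: miss, evict 5, frames (1 7 4 6)
Hits: 4.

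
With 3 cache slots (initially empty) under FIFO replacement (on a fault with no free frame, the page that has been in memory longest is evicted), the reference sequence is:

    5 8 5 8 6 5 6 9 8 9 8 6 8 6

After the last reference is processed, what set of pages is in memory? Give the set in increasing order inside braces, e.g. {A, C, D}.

5 -> miss, frames [5]
8 -> miss, frames [5, 8]
5 -> hit
8 -> hit
6 -> miss, frames [5, 8, 6]
5 -> hit
6 -> hit
9 -> miss, evict 5, frames [8, 6, 9]
8 -> hit
9 -> hit
8 -> hit
6 -> hit
8 -> hit
6 -> hit

{6, 8, 9}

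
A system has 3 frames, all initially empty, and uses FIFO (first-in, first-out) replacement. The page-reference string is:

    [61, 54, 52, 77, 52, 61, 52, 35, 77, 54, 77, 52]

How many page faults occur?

61 → miss, frames {61}
54 → miss, frames {61,54}
52 → miss, frames {61,54,52}
77 → miss, evict 61, frames {54,52,77}
52 → hit
61 → miss, evict 54, frames {52,77,61}
52 → hit
35 → miss, evict 52, frames {77,61,35}
77 → hit
54 → miss, evict 77, frames {61,35,54}
77 → miss, evict 61, frames {35,54,77}
52 → miss, evict 35, frames {54,77,52}
Page faults: 9.

9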